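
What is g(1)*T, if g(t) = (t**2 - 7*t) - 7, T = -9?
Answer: 117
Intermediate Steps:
g(t) = -7 + t**2 - 7*t
g(1)*T = (-7 + 1**2 - 7*1)*(-9) = (-7 + 1 - 7)*(-9) = -13*(-9) = 117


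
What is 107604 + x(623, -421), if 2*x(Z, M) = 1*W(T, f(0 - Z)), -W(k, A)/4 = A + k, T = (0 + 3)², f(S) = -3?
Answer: 107592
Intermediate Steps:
T = 9 (T = 3² = 9)
W(k, A) = -4*A - 4*k (W(k, A) = -4*(A + k) = -4*A - 4*k)
x(Z, M) = -12 (x(Z, M) = (1*(-4*(-3) - 4*9))/2 = (1*(12 - 36))/2 = (1*(-24))/2 = (½)*(-24) = -12)
107604 + x(623, -421) = 107604 - 12 = 107592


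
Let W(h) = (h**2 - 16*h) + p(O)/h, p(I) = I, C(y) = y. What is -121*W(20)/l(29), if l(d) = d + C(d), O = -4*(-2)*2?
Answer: -24442/145 ≈ -168.57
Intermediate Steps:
O = 16 (O = 8*2 = 16)
l(d) = 2*d (l(d) = d + d = 2*d)
W(h) = h**2 - 16*h + 16/h (W(h) = (h**2 - 16*h) + 16/h = h**2 - 16*h + 16/h)
-121*W(20)/l(29) = -121*(16 + 20**2*(-16 + 20))/20/(2*29) = -121*(16 + 400*4)/20/58 = -121*(16 + 1600)/20/58 = -121*(1/20)*1616/58 = -48884/(5*58) = -121*202/145 = -24442/145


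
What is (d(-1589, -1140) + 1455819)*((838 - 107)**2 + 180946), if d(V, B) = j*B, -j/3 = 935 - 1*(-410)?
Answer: 4331698190733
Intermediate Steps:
j = -4035 (j = -3*(935 - 1*(-410)) = -3*(935 + 410) = -3*1345 = -4035)
d(V, B) = -4035*B
(d(-1589, -1140) + 1455819)*((838 - 107)**2 + 180946) = (-4035*(-1140) + 1455819)*((838 - 107)**2 + 180946) = (4599900 + 1455819)*(731**2 + 180946) = 6055719*(534361 + 180946) = 6055719*715307 = 4331698190733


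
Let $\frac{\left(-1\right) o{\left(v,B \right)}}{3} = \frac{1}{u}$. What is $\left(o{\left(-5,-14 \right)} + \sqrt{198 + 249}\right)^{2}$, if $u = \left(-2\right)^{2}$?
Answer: $\frac{7161}{16} - \frac{3 \sqrt{447}}{2} \approx 415.85$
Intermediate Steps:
$u = 4$
$o{\left(v,B \right)} = - \frac{3}{4}$
$\left(o{\left(-5,-14 \right)} + \sqrt{198 + 249}\right)^{2} = \left(- \frac{3}{4} + \sqrt{198 + 249}\right)^{2} = \left(- \frac{3}{4} + \sqrt{447}\right)^{2}$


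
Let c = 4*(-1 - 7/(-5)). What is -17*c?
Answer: -136/5 ≈ -27.200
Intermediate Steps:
c = 8/5 (c = 4*(-1 - 7*(-1/5)) = 4*(-1 + 7/5) = 4*(2/5) = 8/5 ≈ 1.6000)
-17*c = -17*8/5 = -136/5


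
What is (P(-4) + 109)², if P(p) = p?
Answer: 11025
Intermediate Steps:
(P(-4) + 109)² = (-4 + 109)² = 105² = 11025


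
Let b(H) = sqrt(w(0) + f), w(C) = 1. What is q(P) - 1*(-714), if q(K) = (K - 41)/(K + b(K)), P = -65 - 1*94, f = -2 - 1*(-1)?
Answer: 113726/159 ≈ 715.26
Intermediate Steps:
f = -1 (f = -2 + 1 = -1)
b(H) = 0 (b(H) = sqrt(1 - 1) = sqrt(0) = 0)
P = -159 (P = -65 - 94 = -159)
q(K) = (-41 + K)/K (q(K) = (K - 41)/(K + 0) = (-41 + K)/K)
q(P) - 1*(-714) = (-41 - 159)/(-159) - 1*(-714) = -1/159*(-200) + 714 = 200/159 + 714 = 113726/159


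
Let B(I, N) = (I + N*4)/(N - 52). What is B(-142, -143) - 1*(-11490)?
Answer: 747088/65 ≈ 11494.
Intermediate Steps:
B(I, N) = (I + 4*N)/(-52 + N)
B(-142, -143) - 1*(-11490) = (-142 + 4*(-143))/(-52 - 143) - 1*(-11490) = (-142 - 572)/(-195) + 11490 = -1/195*(-714) + 11490 = 238/65 + 11490 = 747088/65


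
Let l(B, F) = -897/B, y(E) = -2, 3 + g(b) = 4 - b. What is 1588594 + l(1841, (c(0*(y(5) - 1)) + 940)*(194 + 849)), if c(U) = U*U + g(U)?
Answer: 2924600657/1841 ≈ 1.5886e+6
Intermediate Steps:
g(b) = 1 - b (g(b) = -3 + (4 - b) = 1 - b)
c(U) = 1 + U**2 - U (c(U) = U*U + (1 - U) = U**2 + (1 - U) = 1 + U**2 - U)
1588594 + l(1841, (c(0*(y(5) - 1)) + 940)*(194 + 849)) = 1588594 - 897/1841 = 2924600657/1841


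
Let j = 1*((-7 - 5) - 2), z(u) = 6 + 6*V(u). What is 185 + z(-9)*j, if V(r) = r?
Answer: 857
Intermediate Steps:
z(u) = 6 + 6*u
j = -14 (j = 1*(-12 - 2) = 1*(-14) = -14)
185 + z(-9)*j = 185 + (6 + 6*(-9))*(-14) = 185 + (6 - 54)*(-14) = 185 - 48*(-14) = 185 + 672 = 857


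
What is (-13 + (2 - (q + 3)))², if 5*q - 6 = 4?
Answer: 256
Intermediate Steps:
q = 2 (q = 6/5 + (⅕)*4 = 6/5 + ⅘ = 2)
(-13 + (2 - (q + 3)))² = (-13 + (2 - (2 + 3)))² = (-13 + (2 - 1*5))² = (-13 + (2 - 5))² = (-13 - 3)² = (-16)² = 256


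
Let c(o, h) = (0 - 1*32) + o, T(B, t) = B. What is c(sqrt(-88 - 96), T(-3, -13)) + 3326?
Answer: 3294 + 2*I*sqrt(46) ≈ 3294.0 + 13.565*I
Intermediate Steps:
c(o, h) = -32 + o (c(o, h) = (0 - 32) + o = -32 + o)
c(sqrt(-88 - 96), T(-3, -13)) + 3326 = (-32 + sqrt(-88 - 96)) + 3326 = (-32 + sqrt(-184)) + 3326 = (-32 + 2*I*sqrt(46)) + 3326 = 3294 + 2*I*sqrt(46)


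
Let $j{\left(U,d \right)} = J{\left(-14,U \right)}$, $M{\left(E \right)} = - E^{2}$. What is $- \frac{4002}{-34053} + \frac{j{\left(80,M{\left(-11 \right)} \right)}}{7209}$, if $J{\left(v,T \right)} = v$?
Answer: $\frac{9457892}{81829359} \approx 0.11558$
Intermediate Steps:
$j{\left(U,d \right)} = -14$
$- \frac{4002}{-34053} + \frac{j{\left(80,M{\left(-11 \right)} \right)}}{7209} = - \frac{4002}{-34053} - \frac{14}{7209} = \left(-4002\right) \left(- \frac{1}{34053}\right) - \frac{14}{7209} = \frac{1334}{11351} - \frac{14}{7209} = \frac{9457892}{81829359}$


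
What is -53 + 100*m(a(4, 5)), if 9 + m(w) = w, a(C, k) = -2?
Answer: -1153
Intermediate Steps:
m(w) = -9 + w
-53 + 100*m(a(4, 5)) = -53 + 100*(-9 - 2) = -53 + 100*(-11) = -53 - 1100 = -1153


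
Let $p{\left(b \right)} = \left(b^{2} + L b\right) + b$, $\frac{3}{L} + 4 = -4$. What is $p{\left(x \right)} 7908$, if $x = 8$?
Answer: $545652$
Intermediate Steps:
$L = - \frac{3}{8}$ ($L = \frac{3}{-4 - 4} = \frac{3}{-8} = 3 \left(- \frac{1}{8}\right) = - \frac{3}{8} \approx -0.375$)
$p{\left(b \right)} = b^{2} + \frac{5 b}{8}$ ($p{\left(b \right)} = \left(b^{2} - \frac{3 b}{8}\right) + b = b^{2} + \frac{5 b}{8}$)
$p{\left(x \right)} 7908 = \frac{1}{8} \cdot 8 \left(5 + 8 \cdot 8\right) 7908 = \frac{1}{8} \cdot 8 \left(5 + 64\right) 7908 = \frac{1}{8} \cdot 8 \cdot 69 \cdot 7908 = 69 \cdot 7908 = 545652$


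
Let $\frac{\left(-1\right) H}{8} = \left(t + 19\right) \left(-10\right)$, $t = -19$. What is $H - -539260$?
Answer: $539260$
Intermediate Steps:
$H = 0$ ($H = - 8 \left(-19 + 19\right) \left(-10\right) = - 8 \cdot 0 \left(-10\right) = \left(-8\right) 0 = 0$)
$H - -539260 = 0 - -539260 = 0 + 539260 = 539260$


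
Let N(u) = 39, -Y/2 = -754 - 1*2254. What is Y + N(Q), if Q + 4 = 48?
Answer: 6055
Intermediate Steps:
Q = 44 (Q = -4 + 48 = 44)
Y = 6016 (Y = -2*(-754 - 1*2254) = -2*(-754 - 2254) = -2*(-3008) = 6016)
Y + N(Q) = 6016 + 39 = 6055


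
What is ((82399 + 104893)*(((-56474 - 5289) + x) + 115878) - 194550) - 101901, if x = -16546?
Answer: 7036076697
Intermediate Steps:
((82399 + 104893)*(((-56474 - 5289) + x) + 115878) - 194550) - 101901 = ((82399 + 104893)*(((-56474 - 5289) - 16546) + 115878) - 194550) - 101901 = (187292*((-61763 - 16546) + 115878) - 194550) - 101901 = (187292*(-78309 + 115878) - 194550) - 101901 = (187292*37569 - 194550) - 101901 = (7036373148 - 194550) - 101901 = 7036178598 - 101901 = 7036076697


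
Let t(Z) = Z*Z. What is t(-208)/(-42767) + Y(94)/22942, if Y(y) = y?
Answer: -494271295/490580257 ≈ -1.0075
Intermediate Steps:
t(Z) = Z²
t(-208)/(-42767) + Y(94)/22942 = (-208)²/(-42767) + 94/22942 = 43264*(-1/42767) + 94*(1/22942) = -43264/42767 + 47/11471 = -494271295/490580257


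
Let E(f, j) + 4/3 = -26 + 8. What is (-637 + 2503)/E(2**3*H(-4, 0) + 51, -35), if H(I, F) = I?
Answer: -2799/29 ≈ -96.517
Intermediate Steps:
E(f, j) = -58/3 (E(f, j) = -4/3 + (-26 + 8) = -4/3 - 18 = -58/3)
(-637 + 2503)/E(2**3*H(-4, 0) + 51, -35) = (-637 + 2503)/(-58/3) = 1866*(-3/58) = -2799/29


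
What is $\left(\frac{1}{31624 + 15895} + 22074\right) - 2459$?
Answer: $\frac{932085186}{47519} \approx 19615.0$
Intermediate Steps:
$\left(\frac{1}{31624 + 15895} + 22074\right) - 2459 = \left(\frac{1}{47519} + 22074\right) - 2459 = \frac{1048934407}{47519} - 2459 = \frac{932085186}{47519}$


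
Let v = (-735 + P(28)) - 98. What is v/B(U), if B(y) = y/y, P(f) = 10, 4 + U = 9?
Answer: -823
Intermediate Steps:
U = 5 (U = -4 + 9 = 5)
B(y) = 1
v = -823 (v = (-735 + 10) - 98 = -725 - 98 = -823)
v/B(U) = -823/1 = -823*1 = -823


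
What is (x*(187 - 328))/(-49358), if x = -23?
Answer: -141/2146 ≈ -0.065704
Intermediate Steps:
(x*(187 - 328))/(-49358) = -23*(187 - 328)/(-49358) = -23*(-141)*(-1/49358) = 3243*(-1/49358) = -141/2146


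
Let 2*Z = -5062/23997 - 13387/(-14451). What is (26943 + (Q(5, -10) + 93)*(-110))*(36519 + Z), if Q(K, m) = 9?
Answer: 44248737497832861/77062366 ≈ 5.7419e+8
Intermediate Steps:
Z = 82698959/231187098 (Z = (-5062/23997 - 13387/(-14451))/2 = (-5062*1/23997 - 13387*(-1/14451))/2 = (-5062/23997 + 13387/14451)/2 = (½)*(82698959/115593549) = 82698959/231187098 ≈ 0.35771)
(26943 + (Q(5, -10) + 93)*(-110))*(36519 + Z) = (26943 + (9 + 93)*(-110))*(36519 + 82698959/231187098) = (26943 + 102*(-110))*(8442804330821/231187098) = (26943 - 11220)*(8442804330821/231187098) = 15723*(8442804330821/231187098) = 44248737497832861/77062366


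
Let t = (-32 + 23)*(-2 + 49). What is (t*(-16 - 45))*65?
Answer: 1677195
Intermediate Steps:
t = -423 (t = -9*47 = -423)
(t*(-16 - 45))*65 = -423*(-16 - 45)*65 = -423*(-61)*65 = 25803*65 = 1677195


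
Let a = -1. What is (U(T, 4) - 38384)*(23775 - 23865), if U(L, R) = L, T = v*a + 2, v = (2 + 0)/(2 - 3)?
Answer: 3454200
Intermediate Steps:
v = -2 (v = 2/(-1) = 2*(-1) = -2)
T = 4 (T = -2*(-1) + 2 = 2 + 2 = 4)
(U(T, 4) - 38384)*(23775 - 23865) = (4 - 38384)*(23775 - 23865) = -38380*(-90) = 3454200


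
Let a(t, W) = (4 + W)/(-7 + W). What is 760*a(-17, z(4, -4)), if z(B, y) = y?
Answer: 0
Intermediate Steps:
a(t, W) = (4 + W)/(-7 + W)
760*a(-17, z(4, -4)) = 760*((4 - 4)/(-7 - 4)) = 760*(0/(-11)) = 760*(-1/11*0) = 760*0 = 0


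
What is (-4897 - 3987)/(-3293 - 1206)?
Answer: 8884/4499 ≈ 1.9747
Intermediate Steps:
(-4897 - 3987)/(-3293 - 1206) = -8884/(-4499) = -8884*(-1/4499) = 8884/4499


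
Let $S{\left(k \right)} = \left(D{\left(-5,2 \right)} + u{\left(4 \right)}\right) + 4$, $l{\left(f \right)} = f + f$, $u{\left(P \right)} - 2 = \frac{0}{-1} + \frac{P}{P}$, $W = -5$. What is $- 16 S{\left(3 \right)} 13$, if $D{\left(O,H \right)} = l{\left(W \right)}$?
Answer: $624$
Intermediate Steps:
$u{\left(P \right)} = 3$ ($u{\left(P \right)} = 2 + \left(\frac{0}{-1} + \frac{P}{P}\right) = 2 + \left(0 \left(-1\right) + 1\right) = 2 + \left(0 + 1\right) = 2 + 1 = 3$)
$l{\left(f \right)} = 2 f$
$D{\left(O,H \right)} = -10$ ($D{\left(O,H \right)} = 2 \left(-5\right) = -10$)
$S{\left(k \right)} = -3$ ($S{\left(k \right)} = \left(-10 + 3\right) + 4 = -7 + 4 = -3$)
$- 16 S{\left(3 \right)} 13 = \left(-16\right) \left(-3\right) 13 = 48 \cdot 13 = 624$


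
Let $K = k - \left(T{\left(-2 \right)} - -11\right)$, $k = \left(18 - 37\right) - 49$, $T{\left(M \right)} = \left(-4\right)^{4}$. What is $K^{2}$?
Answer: $112225$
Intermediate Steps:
$T{\left(M \right)} = 256$
$k = -68$ ($k = -19 - 49 = -68$)
$K = -335$ ($K = -68 - \left(256 - -11\right) = -68 - \left(256 + 11\right) = -68 - 267 = -335$)
$K^{2} = \left(-335\right)^{2} = 112225$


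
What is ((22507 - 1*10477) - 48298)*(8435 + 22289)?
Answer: -1114298032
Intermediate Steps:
((22507 - 1*10477) - 48298)*(8435 + 22289) = ((22507 - 10477) - 48298)*30724 = (12030 - 48298)*30724 = -36268*30724 = -1114298032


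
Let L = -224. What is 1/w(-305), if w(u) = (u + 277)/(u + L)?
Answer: 529/28 ≈ 18.893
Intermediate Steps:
w(u) = (277 + u)/(-224 + u) (w(u) = (u + 277)/(u - 224) = (277 + u)/(-224 + u))
1/w(-305) = 1/((277 - 305)/(-224 - 305)) = 1/(-28/(-529)) = 1/(-1/529*(-28)) = 1/(28/529) = 529/28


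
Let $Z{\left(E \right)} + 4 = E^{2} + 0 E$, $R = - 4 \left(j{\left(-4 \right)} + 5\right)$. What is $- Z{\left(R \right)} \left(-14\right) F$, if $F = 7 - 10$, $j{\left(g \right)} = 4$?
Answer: $-54264$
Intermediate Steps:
$R = -36$ ($R = - 4 \left(4 + 5\right) = \left(-4\right) 9 = -36$)
$F = -3$ ($F = 7 - 10 = -3$)
$Z{\left(E \right)} = -4 + E^{2}$ ($Z{\left(E \right)} = -4 + \left(E^{2} + 0 E\right) = -4 + \left(E^{2} + 0\right) = -4 + E^{2}$)
$- Z{\left(R \right)} \left(-14\right) F = - (-4 + \left(-36\right)^{2}) \left(-14\right) \left(-3\right) = - (-4 + 1296) \left(-14\right) \left(-3\right) = \left(-1\right) 1292 \left(-14\right) \left(-3\right) = \left(-1292\right) \left(-14\right) \left(-3\right) = 18088 \left(-3\right) = -54264$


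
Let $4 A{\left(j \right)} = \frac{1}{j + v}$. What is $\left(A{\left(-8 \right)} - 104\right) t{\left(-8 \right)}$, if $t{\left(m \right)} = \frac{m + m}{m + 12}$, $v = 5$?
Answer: $\frac{1249}{3} \approx 416.33$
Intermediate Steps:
$A{\left(j \right)} = \frac{1}{4 \left(5 + j\right)}$ ($A{\left(j \right)} = \frac{1}{4 \left(j + 5\right)} = \frac{1}{4 \left(5 + j\right)}$)
$t{\left(m \right)} = \frac{2 m}{12 + m}$
$\left(A{\left(-8 \right)} - 104\right) t{\left(-8 \right)} = \left(\frac{1}{4 \left(5 - 8\right)} - 104\right) 2 \left(-8\right) \frac{1}{12 - 8} = \left(\frac{1}{4 \left(-3\right)} - 104\right) 2 \left(-8\right) \frac{1}{4} = \left(\frac{1}{4} \left(- \frac{1}{3}\right) - 104\right) 2 \left(-8\right) \frac{1}{4} = \left(- \frac{1}{12} - 104\right) \left(-4\right) = \left(- \frac{1249}{12}\right) \left(-4\right) = \frac{1249}{3}$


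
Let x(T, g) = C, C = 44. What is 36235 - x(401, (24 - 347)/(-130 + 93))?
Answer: 36191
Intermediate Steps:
x(T, g) = 44
36235 - x(401, (24 - 347)/(-130 + 93)) = 36235 - 1*44 = 36235 - 44 = 36191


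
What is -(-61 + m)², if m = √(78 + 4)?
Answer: -3803 + 122*√82 ≈ -2698.2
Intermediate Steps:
m = √82 ≈ 9.0554
-(-61 + m)² = -(-61 + √82)²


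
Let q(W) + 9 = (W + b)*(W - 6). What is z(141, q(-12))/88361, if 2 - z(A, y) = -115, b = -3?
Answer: 9/6797 ≈ 0.0013241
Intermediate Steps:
q(W) = -9 + (-6 + W)*(-3 + W) (q(W) = -9 + (W - 3)*(W - 6) = -9 + (-3 + W)*(-6 + W) = -9 + (-6 + W)*(-3 + W))
z(A, y) = 117 (z(A, y) = 2 - 1*(-115) = 2 + 115 = 117)
z(141, q(-12))/88361 = 117/88361 = 117*(1/88361) = 9/6797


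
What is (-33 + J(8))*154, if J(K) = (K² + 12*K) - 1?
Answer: 19404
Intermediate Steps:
J(K) = -1 + K² + 12*K
(-33 + J(8))*154 = (-33 + (-1 + 8² + 12*8))*154 = (-33 + (-1 + 64 + 96))*154 = (-33 + 159)*154 = 126*154 = 19404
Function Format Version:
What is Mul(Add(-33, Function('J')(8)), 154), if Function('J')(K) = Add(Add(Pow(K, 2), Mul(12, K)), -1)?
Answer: 19404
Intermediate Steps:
Function('J')(K) = Add(-1, Pow(K, 2), Mul(12, K))
Mul(Add(-33, Function('J')(8)), 154) = Mul(Add(-33, Add(-1, Pow(8, 2), Mul(12, 8))), 154) = Mul(Add(-33, Add(-1, 64, 96)), 154) = Mul(Add(-33, 159), 154) = Mul(126, 154) = 19404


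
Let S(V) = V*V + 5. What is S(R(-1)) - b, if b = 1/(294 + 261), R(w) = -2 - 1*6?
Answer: 38294/555 ≈ 68.998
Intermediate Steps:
R(w) = -8 (R(w) = -2 - 6 = -8)
S(V) = 5 + V² (S(V) = V² + 5 = 5 + V²)
b = 1/555 ≈ 0.0018018
S(R(-1)) - b = (5 + (-8)²) - 1*1/555 = (5 + 64) - 1/555 = 69 - 1/555 = 38294/555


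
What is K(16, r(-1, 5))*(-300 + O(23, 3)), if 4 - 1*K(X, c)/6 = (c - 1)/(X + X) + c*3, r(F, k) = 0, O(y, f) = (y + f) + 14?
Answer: -25155/4 ≈ -6288.8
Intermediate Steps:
O(y, f) = 14 + f + y (O(y, f) = (f + y) + 14 = 14 + f + y)
K(X, c) = 24 - 18*c - 3*(-1 + c)/X (K(X, c) = 24 - 6*((c - 1)/(X + X) + c*3) = 24 - 6*((-1 + c)/((2*X)) + 3*c) = 24 - 6*((-1 + c)*(1/(2*X)) + 3*c) = 24 - 6*((-1 + c)/(2*X) + 3*c) = 24 - 6*(3*c + (-1 + c)/(2*X)) = 24 + (-18*c - 3*(-1 + c)/X) = 24 - 18*c - 3*(-1 + c)/X)
K(16, r(-1, 5))*(-300 + O(23, 3)) = (24 - 18*0 + 3/16 - 3*0/16)*(-300 + (14 + 3 + 23)) = (24 + 0 + 3*(1/16) - 3*0*1/16)*(-300 + 40) = (24 + 0 + 3/16 + 0)*(-260) = (387/16)*(-260) = -25155/4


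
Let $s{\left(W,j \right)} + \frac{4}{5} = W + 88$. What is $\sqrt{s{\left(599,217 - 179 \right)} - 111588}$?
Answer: $\frac{i \sqrt{2772545}}{5} \approx 333.02 i$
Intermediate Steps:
$s{\left(W,j \right)} = \frac{436}{5} + W$ ($s{\left(W,j \right)} = - \frac{4}{5} + \left(W + 88\right) = - \frac{4}{5} + \left(88 + W\right) = \frac{436}{5} + W$)
$\sqrt{s{\left(599,217 - 179 \right)} - 111588} = \sqrt{\left(\frac{436}{5} + 599\right) - 111588} = \sqrt{\frac{3431}{5} - 111588} = \sqrt{- \frac{554509}{5}} = \frac{i \sqrt{2772545}}{5}$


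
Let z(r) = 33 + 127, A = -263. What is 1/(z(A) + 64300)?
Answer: 1/64460 ≈ 1.5514e-5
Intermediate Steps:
z(r) = 160
1/(z(A) + 64300) = 1/(160 + 64300) = 1/64460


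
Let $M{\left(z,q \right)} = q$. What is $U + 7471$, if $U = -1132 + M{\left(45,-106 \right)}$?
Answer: $6233$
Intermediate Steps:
$U = -1238$ ($U = -1132 - 106 = -1238$)
$U + 7471 = -1238 + 7471 = 6233$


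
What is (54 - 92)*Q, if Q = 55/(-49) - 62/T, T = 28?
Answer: 6213/49 ≈ 126.80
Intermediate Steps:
Q = -327/98 (Q = 55/(-49) - 62/28 = 55*(-1/49) - 62*1/28 = -55/49 - 31/14 = -327/98 ≈ -3.3367)
(54 - 92)*Q = (54 - 92)*(-327/98) = -38*(-327/98) = 6213/49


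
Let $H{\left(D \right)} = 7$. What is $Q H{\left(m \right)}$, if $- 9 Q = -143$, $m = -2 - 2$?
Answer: $\frac{1001}{9} \approx 111.22$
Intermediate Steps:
$m = -4$
$Q = \frac{143}{9}$ ($Q = \left(- \frac{1}{9}\right) \left(-143\right) = \frac{143}{9} \approx 15.889$)
$Q H{\left(m \right)} = \frac{143}{9} \cdot 7 = \frac{1001}{9}$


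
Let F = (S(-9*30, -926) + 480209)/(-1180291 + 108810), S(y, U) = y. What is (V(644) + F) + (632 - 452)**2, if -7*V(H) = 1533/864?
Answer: 9997987066655/308586528 ≈ 32399.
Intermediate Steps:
V(H) = -73/288 (V(H) = -219/864 = -1/7*511/288 = -73/288)
F = -479939/1071481 (F = (-9*30 + 480209)/(-1180291 + 108810) = (-270 + 480209)/(-1071481) = 479939*(-1/1071481) = -479939/1071481 ≈ -0.44792)
(V(644) + F) + (632 - 452)**2 = (-73/288 - 479939/1071481) + (632 - 452)**2 = -216440545/308586528 + 180**2 = -216440545/308586528 + 32400 = 9997987066655/308586528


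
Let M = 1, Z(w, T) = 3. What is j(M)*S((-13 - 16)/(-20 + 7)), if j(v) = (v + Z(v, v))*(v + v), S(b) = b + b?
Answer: 464/13 ≈ 35.692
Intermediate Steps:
S(b) = 2*b
j(v) = 2*v*(3 + v) (j(v) = (v + 3)*(v + v) = (3 + v)*(2*v) = 2*v*(3 + v))
j(M)*S((-13 - 16)/(-20 + 7)) = (2*1*(3 + 1))*(2*((-13 - 16)/(-20 + 7))) = (2*1*4)*(2*(-29/(-13))) = 8*(2*(-29*(-1/13))) = 8*(2*(29/13)) = 8*(58/13) = 464/13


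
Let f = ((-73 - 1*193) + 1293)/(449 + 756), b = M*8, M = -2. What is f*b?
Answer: -16432/1205 ≈ -13.637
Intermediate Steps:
b = -16 (b = -2*8 = -16)
f = 1027/1205 (f = ((-73 - 193) + 1293)/1205 = (-266 + 1293)*(1/1205) = 1027*(1/1205) = 1027/1205 ≈ 0.85228)
f*b = (1027/1205)*(-16) = -16432/1205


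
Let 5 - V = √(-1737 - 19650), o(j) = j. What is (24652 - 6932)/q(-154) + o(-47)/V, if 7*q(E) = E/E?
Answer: 2655944245/21412 - 47*I*√21387/21412 ≈ 1.2404e+5 - 0.32101*I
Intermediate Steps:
q(E) = ⅐ (q(E) = (E/E)/7 = (⅐)*1 = ⅐)
V = 5 - I*√21387 (V = 5 - √(-1737 - 19650) = 5 - √(-21387) = 5 - I*√21387 ≈ 5.0 - 146.24*I)
(24652 - 6932)/q(-154) + o(-47)/V = (24652 - 6932)/(⅐) - 47/(5 - I*√21387) = 17720*7 - 47/(5 - I*√21387) = 124040 - 47/(5 - I*√21387)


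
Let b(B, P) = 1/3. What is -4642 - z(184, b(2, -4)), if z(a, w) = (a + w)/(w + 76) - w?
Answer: -3190484/687 ≈ -4644.1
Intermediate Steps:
b(B, P) = 1/3
z(a, w) = -w + (a + w)/(76 + w) (z(a, w) = (a + w)/(76 + w) - w = -w + (a + w)/(76 + w))
-4642 - z(184, b(2, -4)) = -4642 - (184 - (1/3)**2 - 75*1/3)/(76 + 1/3) = -4642 - (184 - 1*1/9 - 25)/229/3 = -4642 - 3*(184 - 1/9 - 25)/229 = -4642 - 3*1430/(229*9) = -4642 - 1*1430/687 = -4642 - 1430/687 = -3190484/687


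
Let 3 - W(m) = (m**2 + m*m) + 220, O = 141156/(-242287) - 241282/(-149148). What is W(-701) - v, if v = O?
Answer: -17761511456536445/18068310738 ≈ -9.8302e+5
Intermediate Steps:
O = 18703178423/18068310738 (O = 141156*(-1/242287) - 241282*(-1/149148) = -141156/242287 + 120641/74574 = 18703178423/18068310738 ≈ 1.0351)
v = 18703178423/18068310738 ≈ 1.0351
W(m) = -217 - 2*m**2 (W(m) = 3 - ((m**2 + m*m) + 220) = 3 - ((m**2 + m**2) + 220) = 3 - (2*m**2 + 220) = 3 - (220 + 2*m**2) = 3 + (-220 - 2*m**2) = -217 - 2*m**2)
W(-701) - v = (-217 - 2*(-701)**2) - 1*18703178423/18068310738 = (-217 - 2*491401) - 18703178423/18068310738 = (-217 - 982802) - 18703178423/18068310738 = -983019 - 18703178423/18068310738 = -17761511456536445/18068310738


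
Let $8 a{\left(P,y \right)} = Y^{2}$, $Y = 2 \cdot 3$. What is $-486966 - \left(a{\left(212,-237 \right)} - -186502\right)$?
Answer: $- \frac{1346945}{2} \approx -6.7347 \cdot 10^{5}$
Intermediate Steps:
$Y = 6$
$a{\left(P,y \right)} = \frac{9}{2}$ ($a{\left(P,y \right)} = \frac{6^{2}}{8} = \frac{1}{8} \cdot 36 = \frac{9}{2}$)
$-486966 - \left(a{\left(212,-237 \right)} - -186502\right) = -486966 - \left(\frac{9}{2} - -186502\right) = -486966 - \left(\frac{9}{2} + 186502\right) = -486966 - \frac{373013}{2} = - \frac{1346945}{2}$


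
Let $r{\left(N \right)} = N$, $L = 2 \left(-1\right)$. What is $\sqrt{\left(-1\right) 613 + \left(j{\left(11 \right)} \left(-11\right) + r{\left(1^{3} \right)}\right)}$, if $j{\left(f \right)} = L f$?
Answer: $i \sqrt{370} \approx 19.235 i$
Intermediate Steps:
$L = -2$
$j{\left(f \right)} = - 2 f$
$\sqrt{\left(-1\right) 613 + \left(j{\left(11 \right)} \left(-11\right) + r{\left(1^{3} \right)}\right)} = \sqrt{\left(-1\right) 613 + \left(\left(-2\right) 11 \left(-11\right) + 1^{3}\right)} = \sqrt{-613 + \left(\left(-22\right) \left(-11\right) + 1\right)} = \sqrt{-613 + \left(242 + 1\right)} = \sqrt{-613 + 243} = \sqrt{-370} = i \sqrt{370}$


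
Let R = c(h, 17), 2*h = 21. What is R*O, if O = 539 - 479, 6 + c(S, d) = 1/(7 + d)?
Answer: -715/2 ≈ -357.50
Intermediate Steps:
h = 21/2 (h = (½)*21 = 21/2 ≈ 10.500)
c(S, d) = -6 + 1/(7 + d)
O = 60
R = -143/24 (R = (-41 - 6*17)/(7 + 17) = (-41 - 102)/24 = (1/24)*(-143) = -143/24 ≈ -5.9583)
R*O = -143/24*60 = -715/2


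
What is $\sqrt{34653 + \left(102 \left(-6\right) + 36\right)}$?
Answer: $\sqrt{34077} \approx 184.6$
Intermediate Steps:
$\sqrt{34653 + \left(102 \left(-6\right) + 36\right)} = \sqrt{34653 + \left(-612 + 36\right)} = \sqrt{34653 - 576} = \sqrt{34077}$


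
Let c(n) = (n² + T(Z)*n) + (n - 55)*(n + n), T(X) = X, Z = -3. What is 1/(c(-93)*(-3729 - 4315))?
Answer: -1/293252064 ≈ -3.4100e-9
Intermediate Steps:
c(n) = n² - 3*n + 2*n*(-55 + n) (c(n) = (n² - 3*n) + (n - 55)*(n + n) = (n² - 3*n) + (-55 + n)*(2*n) = (n² - 3*n) + 2*n*(-55 + n) = n² - 3*n + 2*n*(-55 + n))
1/(c(-93)*(-3729 - 4315)) = 1/(((-93*(-113 + 3*(-93))))*(-3729 - 4315)) = 1/(-93*(-113 - 279)*(-8044)) = -1/8044/(-93*(-392)) = -1/8044/36456 = (1/36456)*(-1/8044) = -1/293252064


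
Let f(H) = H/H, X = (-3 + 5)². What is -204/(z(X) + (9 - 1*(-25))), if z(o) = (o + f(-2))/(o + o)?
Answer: -1632/277 ≈ -5.8917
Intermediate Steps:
X = 4 (X = 2² = 4)
f(H) = 1
z(o) = (1 + o)/(2*o) (z(o) = (o + 1)/(o + o) = (1 + o)/((2*o)) = (1 + o)*(1/(2*o)) = (1 + o)/(2*o))
-204/(z(X) + (9 - 1*(-25))) = -204/((½)*(1 + 4)/4 + (9 - 1*(-25))) = -204/((½)*(¼)*5 + (9 + 25)) = -204/(5/8 + 34) = -204/277/8 = -204*8/277 = -1632/277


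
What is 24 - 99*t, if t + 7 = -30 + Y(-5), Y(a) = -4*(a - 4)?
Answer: 123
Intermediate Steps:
Y(a) = 16 - 4*a (Y(a) = -4*(-4 + a) = 16 - 4*a)
t = -1 (t = -7 + (-30 + (16 - 4*(-5))) = -7 + (-30 + (16 + 20)) = -7 + (-30 + 36) = -7 + 6 = -1)
24 - 99*t = 24 - 99*(-1) = 24 + 99 = 123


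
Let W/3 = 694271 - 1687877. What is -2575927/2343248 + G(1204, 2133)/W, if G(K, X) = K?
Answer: -3840595419439/3492397908432 ≈ -1.0997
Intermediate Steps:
W = -2980818 (W = 3*(694271 - 1687877) = 3*(-993606) = -2980818)
-2575927/2343248 + G(1204, 2133)/W = -2575927/2343248 + 1204/(-2980818) = -2575927*1/2343248 + 1204*(-1/2980818) = -2575927/2343248 - 602/1490409 = -3840595419439/3492397908432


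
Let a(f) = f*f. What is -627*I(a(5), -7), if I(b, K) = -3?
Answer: 1881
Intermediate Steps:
a(f) = f²
-627*I(a(5), -7) = -627*(-3) = 1881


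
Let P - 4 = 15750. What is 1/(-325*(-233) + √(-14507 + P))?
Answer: 75725/5734274378 - √1247/5734274378 ≈ 1.3200e-5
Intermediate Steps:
P = 15754 (P = 4 + 15750 = 15754)
1/(-325*(-233) + √(-14507 + P)) = 1/(-325*(-233) + √(-14507 + 15754)) = 1/(75725 + √1247)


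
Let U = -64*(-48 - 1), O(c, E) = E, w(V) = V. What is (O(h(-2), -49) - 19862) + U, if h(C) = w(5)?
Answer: -16775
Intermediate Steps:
h(C) = 5
U = 3136 (U = -64*(-49) = 3136)
(O(h(-2), -49) - 19862) + U = (-49 - 19862) + 3136 = -19911 + 3136 = -16775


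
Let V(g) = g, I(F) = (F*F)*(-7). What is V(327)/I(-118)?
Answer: -327/97468 ≈ -0.0033549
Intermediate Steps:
I(F) = -7*F² (I(F) = F²*(-7) = -7*F²)
V(327)/I(-118) = 327/((-7*(-118)²)) = 327/((-7*13924)) = 327/(-97468) = 327*(-1/97468) = -327/97468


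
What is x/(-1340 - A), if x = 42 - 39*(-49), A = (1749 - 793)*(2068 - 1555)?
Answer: -1953/491768 ≈ -0.0039714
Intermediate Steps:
A = 490428 (A = 956*513 = 490428)
x = 1953 (x = 42 + 1911 = 1953)
x/(-1340 - A) = 1953/(-1340 - 1*490428) = 1953/(-1340 - 490428) = 1953/(-491768) = 1953*(-1/491768) = -1953/491768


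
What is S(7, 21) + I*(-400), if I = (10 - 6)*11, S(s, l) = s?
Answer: -17593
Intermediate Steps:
I = 44 (I = 4*11 = 44)
S(7, 21) + I*(-400) = 7 + 44*(-400) = 7 - 17600 = -17593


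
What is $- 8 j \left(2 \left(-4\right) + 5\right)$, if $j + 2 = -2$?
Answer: $-96$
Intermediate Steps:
$j = -4$ ($j = -2 - 2 = -4$)
$- 8 j \left(2 \left(-4\right) + 5\right) = \left(-8\right) \left(-4\right) \left(2 \left(-4\right) + 5\right) = 32 \left(-8 + 5\right) = 32 \left(-3\right) = -96$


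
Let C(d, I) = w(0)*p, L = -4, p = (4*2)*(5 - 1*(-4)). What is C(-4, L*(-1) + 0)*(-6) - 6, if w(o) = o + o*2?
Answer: -6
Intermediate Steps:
p = 72 (p = 8*(5 + 4) = 8*9 = 72)
w(o) = 3*o (w(o) = o + 2*o = 3*o)
C(d, I) = 0 (C(d, I) = (3*0)*72 = 0*72 = 0)
C(-4, L*(-1) + 0)*(-6) - 6 = 0*(-6) - 6 = 0 - 6 = -6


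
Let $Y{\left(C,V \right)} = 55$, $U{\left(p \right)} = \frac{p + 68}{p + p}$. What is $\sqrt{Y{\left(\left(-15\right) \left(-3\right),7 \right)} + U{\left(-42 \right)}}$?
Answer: $\frac{\sqrt{96474}}{42} \approx 7.3953$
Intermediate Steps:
$U{\left(p \right)} = \frac{68 + p}{2 p}$
$\sqrt{Y{\left(\left(-15\right) \left(-3\right),7 \right)} + U{\left(-42 \right)}} = \sqrt{55 + \frac{68 - 42}{2 \left(-42\right)}} = \sqrt{55 + \frac{1}{2} \left(- \frac{1}{42}\right) 26} = \sqrt{55 - \frac{13}{42}} = \sqrt{\frac{2297}{42}} = \frac{\sqrt{96474}}{42}$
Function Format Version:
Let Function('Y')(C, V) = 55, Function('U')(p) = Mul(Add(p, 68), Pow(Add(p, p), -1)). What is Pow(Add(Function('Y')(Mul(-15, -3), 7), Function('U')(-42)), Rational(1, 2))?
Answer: Mul(Rational(1, 42), Pow(96474, Rational(1, 2))) ≈ 7.3953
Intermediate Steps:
Function('U')(p) = Mul(Rational(1, 2), Pow(p, -1), Add(68, p)) (Function('U')(p) = Mul(Add(68, p), Pow(Mul(2, p), -1)) = Mul(Add(68, p), Mul(Rational(1, 2), Pow(p, -1))) = Mul(Rational(1, 2), Pow(p, -1), Add(68, p)))
Pow(Add(Function('Y')(Mul(-15, -3), 7), Function('U')(-42)), Rational(1, 2)) = Pow(Add(55, Mul(Rational(1, 2), Pow(-42, -1), Add(68, -42))), Rational(1, 2)) = Pow(Add(55, Mul(Rational(1, 2), Rational(-1, 42), 26)), Rational(1, 2)) = Pow(Add(55, Rational(-13, 42)), Rational(1, 2)) = Pow(Rational(2297, 42), Rational(1, 2)) = Mul(Rational(1, 42), Pow(96474, Rational(1, 2)))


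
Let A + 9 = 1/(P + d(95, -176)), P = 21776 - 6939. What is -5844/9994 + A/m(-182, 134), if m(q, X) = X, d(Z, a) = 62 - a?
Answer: -3290274539/5047094925 ≈ -0.65191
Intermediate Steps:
P = 14837
A = -135674/15075 (A = -9 + 1/(14837 + (62 - 1*(-176))) = -9 + 1/(14837 + (62 + 176)) = -9 + 1/(14837 + 238) = -9 + 1/15075 = -135674/15075 ≈ -8.9999)
-5844/9994 + A/m(-182, 134) = -5844/9994 - 135674/15075/134 = -5844*1/9994 - 135674/15075*1/134 = -2922/4997 - 67837/1010025 = -3290274539/5047094925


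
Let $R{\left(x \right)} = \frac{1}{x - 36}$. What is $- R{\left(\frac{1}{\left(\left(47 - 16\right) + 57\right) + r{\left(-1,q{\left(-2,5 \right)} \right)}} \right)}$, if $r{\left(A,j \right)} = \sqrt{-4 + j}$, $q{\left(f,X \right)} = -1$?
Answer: $\frac{278876}{10036369} - \frac{i \sqrt{5}}{10036369} \approx 0.027787 - 2.228 \cdot 10^{-7} i$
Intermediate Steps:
$R{\left(x \right)} = \frac{1}{-36 + x}$
$- R{\left(\frac{1}{\left(\left(47 - 16\right) + 57\right) + r{\left(-1,q{\left(-2,5 \right)} \right)}} \right)} = - \frac{1}{-36 + \frac{1}{\left(\left(47 - 16\right) + 57\right) + \sqrt{-4 - 1}}} = - \frac{1}{-36 + \frac{1}{\left(31 + 57\right) + \sqrt{-5}}} = - \frac{1}{-36 + \frac{1}{88 + i \sqrt{5}}}$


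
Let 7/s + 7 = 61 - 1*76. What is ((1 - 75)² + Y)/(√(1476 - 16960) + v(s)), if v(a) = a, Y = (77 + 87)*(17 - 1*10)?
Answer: -145728/1070615 - 6412032*I*√79/1070615 ≈ -0.13612 - 53.232*I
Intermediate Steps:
s = -7/22 (s = 7/(-7 + (61 - 1*76)) = 7/(-7 + (61 - 76)) = 7/(-7 - 15) = 7/(-22) = 7*(-1/22) = -7/22 ≈ -0.31818)
Y = 1148 (Y = 164*(17 - 10) = 164*7 = 1148)
((1 - 75)² + Y)/(√(1476 - 16960) + v(s)) = ((1 - 75)² + 1148)/(√(1476 - 16960) - 7/22) = ((-74)² + 1148)/(√(-15484) - 7/22) = (5476 + 1148)/(14*I*√79 - 7/22) = 6624/(-7/22 + 14*I*√79)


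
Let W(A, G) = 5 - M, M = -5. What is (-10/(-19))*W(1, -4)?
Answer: 100/19 ≈ 5.2632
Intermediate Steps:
W(A, G) = 10 (W(A, G) = 5 - 1*(-5) = 5 + 5 = 10)
(-10/(-19))*W(1, -4) = -10/(-19)*10 = -10*(-1/19)*10 = (10/19)*10 = 100/19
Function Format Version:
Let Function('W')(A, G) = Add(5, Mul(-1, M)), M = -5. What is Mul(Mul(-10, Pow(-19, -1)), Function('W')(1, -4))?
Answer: Rational(100, 19) ≈ 5.2632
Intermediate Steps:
Function('W')(A, G) = 10 (Function('W')(A, G) = Add(5, Mul(-1, -5)) = Add(5, 5) = 10)
Mul(Mul(-10, Pow(-19, -1)), Function('W')(1, -4)) = Mul(Mul(-10, Pow(-19, -1)), 10) = Mul(Mul(-10, Rational(-1, 19)), 10) = Mul(Rational(10, 19), 10) = Rational(100, 19)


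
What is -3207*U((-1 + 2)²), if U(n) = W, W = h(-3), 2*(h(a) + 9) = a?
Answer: 67347/2 ≈ 33674.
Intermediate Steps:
h(a) = -9 + a/2
W = -21/2 (W = -9 + (½)*(-3) = -9 - 3/2 = -21/2 ≈ -10.500)
U(n) = -21/2
-3207*U((-1 + 2)²) = -3207*(-21/2) = 67347/2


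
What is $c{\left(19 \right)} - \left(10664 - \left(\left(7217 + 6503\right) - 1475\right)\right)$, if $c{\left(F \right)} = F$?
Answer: $1600$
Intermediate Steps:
$c{\left(19 \right)} - \left(10664 - \left(\left(7217 + 6503\right) - 1475\right)\right) = 19 - \left(10664 - \left(\left(7217 + 6503\right) - 1475\right)\right) = 19 - \left(10664 - \left(13720 - 1475\right)\right) = 19 - \left(10664 - 12245\right) = 19 - -1581 = 19 + 1581 = 1600$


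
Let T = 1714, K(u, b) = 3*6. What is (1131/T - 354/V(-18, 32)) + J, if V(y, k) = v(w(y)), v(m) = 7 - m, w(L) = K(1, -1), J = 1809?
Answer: 34726083/18854 ≈ 1841.8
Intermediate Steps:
K(u, b) = 18
w(L) = 18
V(y, k) = -11 (V(y, k) = 7 - 1*18 = 7 - 18 = -11)
(1131/T - 354/V(-18, 32)) + J = (1131/1714 - 354/(-11)) + 1809 = (1131*(1/1714) - 354*(-1/11)) + 1809 = (1131/1714 + 354/11) + 1809 = 619197/18854 + 1809 = 34726083/18854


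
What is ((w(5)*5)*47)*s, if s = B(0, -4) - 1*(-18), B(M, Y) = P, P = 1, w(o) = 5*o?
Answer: 111625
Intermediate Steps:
B(M, Y) = 1
s = 19 (s = 1 - 1*(-18) = 1 + 18 = 19)
((w(5)*5)*47)*s = (((5*5)*5)*47)*19 = ((25*5)*47)*19 = (125*47)*19 = 5875*19 = 111625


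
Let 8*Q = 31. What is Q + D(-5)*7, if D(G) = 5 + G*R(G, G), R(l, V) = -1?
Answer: 591/8 ≈ 73.875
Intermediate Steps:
Q = 31/8 (Q = (1/8)*31 = 31/8 ≈ 3.8750)
D(G) = 5 - G (D(G) = 5 + G*(-1) = 5 - G)
Q + D(-5)*7 = 31/8 + (5 - 1*(-5))*7 = 31/8 + (5 + 5)*7 = 31/8 + 10*7 = 31/8 + 70 = 591/8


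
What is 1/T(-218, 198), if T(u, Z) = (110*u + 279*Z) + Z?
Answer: 1/31460 ≈ 3.1786e-5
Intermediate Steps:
T(u, Z) = 110*u + 280*Z
1/T(-218, 198) = 1/(110*(-218) + 280*198) = 1/(-23980 + 55440) = 1/31460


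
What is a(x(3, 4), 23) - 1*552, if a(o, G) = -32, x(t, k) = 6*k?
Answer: -584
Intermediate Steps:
a(x(3, 4), 23) - 1*552 = -32 - 1*552 = -32 - 552 = -584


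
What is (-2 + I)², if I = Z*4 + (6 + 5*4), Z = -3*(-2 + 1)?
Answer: 1296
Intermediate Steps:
Z = 3 (Z = -3*(-1) = 3)
I = 38 (I = 3*4 + (6 + 5*4) = 12 + (6 + 20) = 12 + 26 = 38)
(-2 + I)² = (-2 + 38)² = 36² = 1296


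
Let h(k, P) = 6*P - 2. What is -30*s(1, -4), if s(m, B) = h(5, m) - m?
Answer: -90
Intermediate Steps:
h(k, P) = -2 + 6*P
s(m, B) = -2 + 5*m (s(m, B) = (-2 + 6*m) - m = -2 + 5*m)
-30*s(1, -4) = -30*(-2 + 5*1) = -30*(-2 + 5) = -30*3 = -90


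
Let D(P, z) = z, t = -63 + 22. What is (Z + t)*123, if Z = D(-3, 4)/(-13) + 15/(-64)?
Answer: -4251249/832 ≈ -5109.7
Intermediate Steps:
t = -41
Z = -451/832 (Z = 4/(-13) + 15/(-64) = 4*(-1/13) + 15*(-1/64) = -4/13 - 15/64 = -451/832 ≈ -0.54207)
(Z + t)*123 = (-451/832 - 41)*123 = -34563/832*123 = -4251249/832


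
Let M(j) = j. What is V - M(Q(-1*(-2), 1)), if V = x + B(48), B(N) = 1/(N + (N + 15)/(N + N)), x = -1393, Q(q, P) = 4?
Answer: -2175097/1557 ≈ -1397.0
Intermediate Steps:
B(N) = 1/(N + (15 + N)/(2*N)) (B(N) = 1/(N + (15 + N)/((2*N))) = 1/(N + (15 + N)*(1/(2*N))) = 1/(N + (15 + N)/(2*N)))
V = -2168869/1557 (V = -1393 + 2*48/(15 + 48 + 2*48**2) = -1393 + 2*48/(15 + 48 + 2*2304) = -1393 + 2*48/(15 + 48 + 4608) = -1393 + 2*48/4671 = -1393 + 2*48*(1/4671) = -1393 + 32/1557 = -2168869/1557 ≈ -1393.0)
V - M(Q(-1*(-2), 1)) = -2168869/1557 - 1*4 = -2168869/1557 - 4 = -2175097/1557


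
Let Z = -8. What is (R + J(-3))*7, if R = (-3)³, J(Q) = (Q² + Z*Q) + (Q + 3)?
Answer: 42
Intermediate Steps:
J(Q) = 3 + Q² - 7*Q (J(Q) = (Q² - 8*Q) + (Q + 3) = (Q² - 8*Q) + (3 + Q) = 3 + Q² - 7*Q)
R = -27
(R + J(-3))*7 = (-27 + (3 + (-3)² - 7*(-3)))*7 = (-27 + (3 + 9 + 21))*7 = (-27 + 33)*7 = 6*7 = 42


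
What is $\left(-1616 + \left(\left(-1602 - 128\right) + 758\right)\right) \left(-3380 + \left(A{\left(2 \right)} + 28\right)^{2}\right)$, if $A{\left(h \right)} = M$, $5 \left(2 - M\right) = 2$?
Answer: $\frac{161998448}{25} \approx 6.4799 \cdot 10^{6}$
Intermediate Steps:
$M = \frac{8}{5}$ ($M = 2 - \frac{2}{5} = \frac{8}{5} \approx 1.6$)
$A{\left(h \right)} = \frac{8}{5}$
$\left(-1616 + \left(\left(-1602 - 128\right) + 758\right)\right) \left(-3380 + \left(A{\left(2 \right)} + 28\right)^{2}\right) = \left(-1616 + \left(\left(-1602 - 128\right) + 758\right)\right) \left(-3380 + \left(\frac{8}{5} + 28\right)^{2}\right) = \left(-1616 + \left(-1730 + 758\right)\right) \left(-3380 + \left(\frac{148}{5}\right)^{2}\right) = \left(-1616 - 972\right) \left(-3380 + \frac{21904}{25}\right) = \left(-2588\right) \left(- \frac{62596}{25}\right) = \frac{161998448}{25}$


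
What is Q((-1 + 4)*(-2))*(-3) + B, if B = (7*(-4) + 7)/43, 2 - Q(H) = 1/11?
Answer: -2940/473 ≈ -6.2156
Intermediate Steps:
Q(H) = 21/11 (Q(H) = 2 - 1/11 = 21/11)
B = -21/43 (B = (-28 + 7)*(1/43) = -21*1/43 = -21/43 ≈ -0.48837)
Q((-1 + 4)*(-2))*(-3) + B = (21/11)*(-3) - 21/43 = -63/11 - 21/43 = -2940/473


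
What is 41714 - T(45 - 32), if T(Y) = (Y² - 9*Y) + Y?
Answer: 41649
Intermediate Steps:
T(Y) = Y² - 8*Y
41714 - T(45 - 32) = 41714 - (45 - 32)*(-8 + (45 - 32)) = 41714 - 13*(-8 + 13) = 41714 - 13*5 = 41714 - 1*65 = 41714 - 65 = 41649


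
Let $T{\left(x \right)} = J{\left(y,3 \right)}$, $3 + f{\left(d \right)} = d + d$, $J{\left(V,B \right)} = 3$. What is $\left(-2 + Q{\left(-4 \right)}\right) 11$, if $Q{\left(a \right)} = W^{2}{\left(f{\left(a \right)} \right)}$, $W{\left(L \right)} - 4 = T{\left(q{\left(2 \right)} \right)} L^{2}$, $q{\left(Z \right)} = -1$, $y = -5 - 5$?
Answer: $1481557$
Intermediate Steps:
$y = -10$
$f{\left(d \right)} = -3 + 2 d$ ($f{\left(d \right)} = -3 + \left(d + d\right) = -3 + 2 d$)
$T{\left(x \right)} = 3$
$W{\left(L \right)} = 4 + 3 L^{2}$
$Q{\left(a \right)} = \left(4 + 3 \left(-3 + 2 a\right)^{2}\right)^{2}$
$\left(-2 + Q{\left(-4 \right)}\right) 11 = \left(-2 + \left(4 + 3 \left(-3 + 2 \left(-4\right)\right)^{2}\right)^{2}\right) 11 = \left(-2 + \left(4 + 3 \left(-3 - 8\right)^{2}\right)^{2}\right) 11 = \left(-2 + \left(4 + 3 \left(-11\right)^{2}\right)^{2}\right) 11 = \left(-2 + \left(4 + 3 \cdot 121\right)^{2}\right) 11 = \left(-2 + \left(4 + 363\right)^{2}\right) 11 = \left(-2 + 367^{2}\right) 11 = \left(-2 + 134689\right) 11 = 134687 \cdot 11 = 1481557$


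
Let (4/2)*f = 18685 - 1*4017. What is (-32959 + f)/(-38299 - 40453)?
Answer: 25625/78752 ≈ 0.32539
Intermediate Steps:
f = 7334 (f = (18685 - 1*4017)/2 = (18685 - 4017)/2 = (½)*14668 = 7334)
(-32959 + f)/(-38299 - 40453) = (-32959 + 7334)/(-38299 - 40453) = -25625/(-78752) = -25625*(-1/78752) = 25625/78752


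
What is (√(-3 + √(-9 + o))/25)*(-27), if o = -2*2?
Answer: -27*√(-3 + I*√13)/25 ≈ -0.9929 - 2.1178*I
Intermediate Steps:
o = -4
(√(-3 + √(-9 + o))/25)*(-27) = (√(-3 + √(-9 - 4))/25)*(-27) = (√(-3 + √(-13))*(1/25))*(-27) = (√(-3 + I*√13)*(1/25))*(-27) = (√(-3 + I*√13)/25)*(-27) = -27*√(-3 + I*√13)/25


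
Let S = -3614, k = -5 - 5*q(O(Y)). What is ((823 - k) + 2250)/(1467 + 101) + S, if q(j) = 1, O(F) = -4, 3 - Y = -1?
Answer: -5663669/1568 ≈ -3612.0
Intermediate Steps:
Y = 4 (Y = 3 - 1*(-1) = 3 + 1 = 4)
k = -10 (k = -5 - 5*1 = -5 - 5 = -10)
((823 - k) + 2250)/(1467 + 101) + S = ((823 - 1*(-10)) + 2250)/(1467 + 101) - 3614 = ((823 + 10) + 2250)/1568 - 3614 = (833 + 2250)*(1/1568) - 3614 = 3083*(1/1568) - 3614 = 3083/1568 - 3614 = -5663669/1568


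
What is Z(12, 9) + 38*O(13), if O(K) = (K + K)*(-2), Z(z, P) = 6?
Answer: -1970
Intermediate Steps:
O(K) = -4*K (O(K) = (2*K)*(-2) = -4*K)
Z(12, 9) + 38*O(13) = 6 + 38*(-4*13) = 6 + 38*(-52) = 6 - 1976 = -1970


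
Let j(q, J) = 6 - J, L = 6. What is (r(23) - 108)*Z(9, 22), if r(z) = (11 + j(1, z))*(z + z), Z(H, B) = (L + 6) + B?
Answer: -13056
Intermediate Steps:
Z(H, B) = 12 + B (Z(H, B) = (6 + 6) + B = 12 + B)
r(z) = 2*z*(17 - z) (r(z) = (11 + (6 - z))*(z + z) = (17 - z)*(2*z) = 2*z*(17 - z))
(r(23) - 108)*Z(9, 22) = (2*23*(17 - 1*23) - 108)*(12 + 22) = (2*23*(17 - 23) - 108)*34 = (2*23*(-6) - 108)*34 = (-276 - 108)*34 = -384*34 = -13056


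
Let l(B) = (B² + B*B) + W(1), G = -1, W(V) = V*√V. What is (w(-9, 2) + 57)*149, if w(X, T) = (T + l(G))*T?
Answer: 9983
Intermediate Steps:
W(V) = V^(3/2)
l(B) = 1 + 2*B² (l(B) = (B² + B*B) + 1^(3/2) = (B² + B²) + 1 = 2*B² + 1 = 1 + 2*B²)
w(X, T) = T*(3 + T) (w(X, T) = (T + (1 + 2*(-1)²))*T = (T + (1 + 2*1))*T = (T + (1 + 2))*T = (T + 3)*T = (3 + T)*T = T*(3 + T))
(w(-9, 2) + 57)*149 = (2*(3 + 2) + 57)*149 = (2*5 + 57)*149 = (10 + 57)*149 = 67*149 = 9983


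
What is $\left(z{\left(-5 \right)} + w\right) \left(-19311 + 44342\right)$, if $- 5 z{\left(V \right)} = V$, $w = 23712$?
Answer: $593560103$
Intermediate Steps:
$z{\left(V \right)} = - \frac{V}{5}$
$\left(z{\left(-5 \right)} + w\right) \left(-19311 + 44342\right) = \left(\left(- \frac{1}{5}\right) \left(-5\right) + 23712\right) \left(-19311 + 44342\right) = \left(1 + 23712\right) 25031 = 23713 \cdot 25031 = 593560103$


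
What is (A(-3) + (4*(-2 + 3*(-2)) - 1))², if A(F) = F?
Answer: 1296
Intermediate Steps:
(A(-3) + (4*(-2 + 3*(-2)) - 1))² = (-3 + (4*(-2 + 3*(-2)) - 1))² = (-3 + (4*(-2 - 6) - 1))² = (-3 + (4*(-8) - 1))² = (-3 + (-32 - 1))² = (-3 - 33)² = (-36)² = 1296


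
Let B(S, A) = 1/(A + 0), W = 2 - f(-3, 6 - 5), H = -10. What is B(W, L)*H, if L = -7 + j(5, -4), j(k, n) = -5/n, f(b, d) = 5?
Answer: 40/23 ≈ 1.7391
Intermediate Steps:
L = -23/4 (L = -7 - 5/(-4) = -7 - 5*(-¼) = -7 + 5/4 = -23/4 ≈ -5.7500)
W = -3 (W = 2 - 1*5 = 2 - 5 = -3)
B(S, A) = 1/A
B(W, L)*H = -10/(-23/4) = -4/23*(-10) = 40/23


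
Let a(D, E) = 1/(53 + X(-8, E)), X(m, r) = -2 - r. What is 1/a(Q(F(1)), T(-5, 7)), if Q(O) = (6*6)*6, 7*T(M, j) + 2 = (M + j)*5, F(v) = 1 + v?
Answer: 349/7 ≈ 49.857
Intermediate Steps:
T(M, j) = -2/7 + 5*M/7 + 5*j/7 (T(M, j) = -2/7 + ((M + j)*5)/7 = -2/7 + (5*M + 5*j)/7 = -2/7 + (5*M/7 + 5*j/7) = -2/7 + 5*M/7 + 5*j/7)
Q(O) = 216 (Q(O) = 36*6 = 216)
a(D, E) = 1/(51 - E) (a(D, E) = 1/(53 + (-2 - E)) = 1/(51 - E))
1/a(Q(F(1)), T(-5, 7)) = 1/(-1/(-51 + (-2/7 + (5/7)*(-5) + (5/7)*7))) = 1/(-1/(-51 + (-2/7 - 25/7 + 5))) = 1/(-1/(-51 + 8/7)) = 1/(-1/(-349/7)) = 1/(-1*(-7/349)) = 1/(7/349) = 349/7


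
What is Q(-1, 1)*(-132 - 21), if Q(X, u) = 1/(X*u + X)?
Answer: 153/2 ≈ 76.500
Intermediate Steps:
Q(X, u) = 1/(X + X*u)
Q(-1, 1)*(-132 - 21) = (1/((-1)*(1 + 1)))*(-132 - 21) = -1/2*(-153) = -1*½*(-153) = -½*(-153) = 153/2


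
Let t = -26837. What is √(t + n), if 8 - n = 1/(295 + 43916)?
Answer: 34*I*√45363580770/44211 ≈ 163.8*I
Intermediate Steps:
n = 353687/44211 (n = 8 - 1/(295 + 43916) = 8 - 1/44211 = 353687/44211 ≈ 8.0000)
√(t + n) = √(-26837 + 353687/44211) = √(-1186136920/44211) = 34*I*√45363580770/44211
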